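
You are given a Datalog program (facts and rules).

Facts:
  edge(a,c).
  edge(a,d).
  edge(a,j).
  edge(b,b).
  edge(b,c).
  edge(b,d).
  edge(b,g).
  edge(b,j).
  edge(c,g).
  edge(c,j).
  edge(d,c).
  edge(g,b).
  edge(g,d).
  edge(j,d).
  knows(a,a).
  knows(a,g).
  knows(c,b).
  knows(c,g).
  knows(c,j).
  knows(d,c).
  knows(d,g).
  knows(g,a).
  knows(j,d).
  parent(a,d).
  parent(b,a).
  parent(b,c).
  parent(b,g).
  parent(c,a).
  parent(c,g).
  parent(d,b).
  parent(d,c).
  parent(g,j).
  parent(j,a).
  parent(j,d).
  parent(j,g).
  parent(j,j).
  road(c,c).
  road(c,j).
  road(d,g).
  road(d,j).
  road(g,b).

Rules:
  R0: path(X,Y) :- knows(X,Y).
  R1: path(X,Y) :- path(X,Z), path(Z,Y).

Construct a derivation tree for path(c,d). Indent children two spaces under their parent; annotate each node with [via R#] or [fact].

round 1: derive path(a,a) via R0 from knows(a,a)
round 1: derive path(a,g) via R0 from knows(a,g)
round 1: derive path(c,b) via R0 from knows(c,b)
round 1: derive path(c,g) via R0 from knows(c,g)
round 1: derive path(c,j) via R0 from knows(c,j)
round 1: derive path(d,c) via R0 from knows(d,c)
round 1: derive path(d,g) via R0 from knows(d,g)
round 1: derive path(g,a) via R0 from knows(g,a)
round 1: derive path(j,d) via R0 from knows(j,d)
round 2: derive path(c,a) via R1 from path(c,g), path(g,a)
round 2: derive path(c,d) via R1 from path(c,j), path(j,d)
round 2: derive path(d,a) via R1 from path(d,g), path(g,a)
round 2: derive path(d,b) via R1 from path(d,c), path(c,b)
round 2: derive path(d,j) via R1 from path(d,c), path(c,j)
round 2: derive path(g,g) via R1 from path(g,a), path(a,g)
round 2: derive path(j,c) via R1 from path(j,d), path(d,c)
round 2: derive path(j,g) via R1 from path(j,d), path(d,g)
round 3: derive path(c,c) via R1 from path(c,d), path(d,c)
round 3: derive path(d,d) via R1 from path(d,c), path(c,d)
round 3: derive path(j,a) via R1 from path(j,c), path(c,a)
round 3: derive path(j,b) via R1 from path(j,c), path(c,b)
round 3: derive path(j,j) via R1 from path(j,c), path(c,j)

path(c,d)  [via R1]
  path(c,j)  [via R0]
    knows(c,j)  [fact]
  path(j,d)  [via R0]
    knows(j,d)  [fact]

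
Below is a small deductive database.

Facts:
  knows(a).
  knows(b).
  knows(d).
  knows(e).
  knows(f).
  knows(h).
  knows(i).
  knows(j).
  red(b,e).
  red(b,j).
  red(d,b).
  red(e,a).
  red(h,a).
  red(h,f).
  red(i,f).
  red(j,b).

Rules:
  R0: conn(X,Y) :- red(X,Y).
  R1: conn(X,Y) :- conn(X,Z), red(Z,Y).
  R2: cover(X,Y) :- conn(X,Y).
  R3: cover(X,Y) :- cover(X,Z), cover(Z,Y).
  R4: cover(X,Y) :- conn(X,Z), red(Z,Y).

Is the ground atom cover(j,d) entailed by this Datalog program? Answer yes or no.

no

round 1: derive conn(b,e) via R0 from red(b,e)
round 1: derive conn(b,j) via R0 from red(b,j)
round 1: derive conn(d,b) via R0 from red(d,b)
round 1: derive conn(e,a) via R0 from red(e,a)
round 1: derive conn(h,a) via R0 from red(h,a)
round 1: derive conn(h,f) via R0 from red(h,f)
round 1: derive conn(i,f) via R0 from red(i,f)
round 1: derive conn(j,b) via R0 from red(j,b)
round 2: derive conn(b,a) via R1 from conn(b,e), red(e,a)
round 2: derive conn(b,b) via R1 from conn(b,j), red(j,b)
round 2: derive conn(d,e) via R1 from conn(d,b), red(b,e)
round 2: derive conn(d,j) via R1 from conn(d,b), red(b,j)
round 2: derive conn(j,e) via R1 from conn(j,b), red(b,e)
round 2: derive conn(j,j) via R1 from conn(j,b), red(b,j)
round 2: derive cover(b,e) via R2 from conn(b,e)
round 2: derive cover(b,j) via R2 from conn(b,j)
round 2: derive cover(d,b) via R2 from conn(d,b)
round 2: derive cover(e,a) via R2 from conn(e,a)
round 2: derive cover(h,a) via R2 from conn(h,a)
round 2: derive cover(h,f) via R2 from conn(h,f)
round 2: derive cover(i,f) via R2 from conn(i,f)
round 2: derive cover(j,b) via R2 from conn(j,b)
round 2: derive cover(b,a) via R4 from conn(b,e), red(e,a)
round 2: derive cover(b,b) via R4 from conn(b,j), red(j,b)
round 2: derive cover(d,e) via R4 from conn(d,b), red(b,e)
round 2: derive cover(d,j) via R4 from conn(d,b), red(b,j)
round 2: derive cover(j,e) via R4 from conn(j,b), red(b,e)
round 2: derive cover(j,j) via R4 from conn(j,b), red(b,j)
round 3: derive conn(d,a) via R1 from conn(d,e), red(e,a)
round 3: derive conn(j,a) via R1 from conn(j,e), red(e,a)
round 3: derive cover(d,a) via R3 from cover(d,b), cover(b,a)
round 3: derive cover(j,a) via R3 from cover(j,b), cover(b,a)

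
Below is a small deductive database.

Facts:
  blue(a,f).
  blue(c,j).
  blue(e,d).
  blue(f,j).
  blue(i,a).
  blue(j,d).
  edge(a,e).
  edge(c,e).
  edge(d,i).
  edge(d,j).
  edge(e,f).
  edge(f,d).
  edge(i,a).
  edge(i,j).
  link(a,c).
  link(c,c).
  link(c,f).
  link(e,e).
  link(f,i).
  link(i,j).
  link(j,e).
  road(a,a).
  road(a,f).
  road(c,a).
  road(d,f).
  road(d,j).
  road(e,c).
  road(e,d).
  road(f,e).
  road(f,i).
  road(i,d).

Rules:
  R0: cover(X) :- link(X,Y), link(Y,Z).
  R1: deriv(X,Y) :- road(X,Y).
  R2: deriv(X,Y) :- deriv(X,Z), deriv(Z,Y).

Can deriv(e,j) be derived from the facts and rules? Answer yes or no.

round 1: derive deriv(a,a) via R1 from road(a,a)
round 1: derive deriv(a,f) via R1 from road(a,f)
round 1: derive deriv(c,a) via R1 from road(c,a)
round 1: derive deriv(d,f) via R1 from road(d,f)
round 1: derive deriv(d,j) via R1 from road(d,j)
round 1: derive deriv(e,c) via R1 from road(e,c)
round 1: derive deriv(e,d) via R1 from road(e,d)
round 1: derive deriv(f,e) via R1 from road(f,e)
round 1: derive deriv(f,i) via R1 from road(f,i)
round 1: derive deriv(i,d) via R1 from road(i,d)
round 2: derive deriv(a,e) via R2 from deriv(a,f), deriv(f,e)
round 2: derive deriv(a,i) via R2 from deriv(a,f), deriv(f,i)
round 2: derive deriv(c,f) via R2 from deriv(c,a), deriv(a,f)
round 2: derive deriv(d,e) via R2 from deriv(d,f), deriv(f,e)
round 2: derive deriv(d,i) via R2 from deriv(d,f), deriv(f,i)
round 2: derive deriv(e,a) via R2 from deriv(e,c), deriv(c,a)
round 2: derive deriv(e,f) via R2 from deriv(e,d), deriv(d,f)
round 2: derive deriv(e,j) via R2 from deriv(e,d), deriv(d,j)
round 2: derive deriv(f,c) via R2 from deriv(f,e), deriv(e,c)
round 2: derive deriv(f,d) via R2 from deriv(f,e), deriv(e,d)
round 2: derive deriv(i,f) via R2 from deriv(i,d), deriv(d,f)
round 2: derive deriv(i,j) via R2 from deriv(i,d), deriv(d,j)
round 3: derive deriv(a,c) via R2 from deriv(a,e), deriv(e,c)
round 3: derive deriv(a,d) via R2 from deriv(a,e), deriv(e,d)
round 3: derive deriv(a,j) via R2 from deriv(a,e), deriv(e,j)
round 3: derive deriv(c,c) via R2 from deriv(c,f), deriv(f,c)
round 3: derive deriv(c,d) via R2 from deriv(c,f), deriv(f,d)
round 3: derive deriv(c,e) via R2 from deriv(c,a), deriv(a,e)
round 3: derive deriv(c,i) via R2 from deriv(c,a), deriv(a,i)
round 3: derive deriv(d,a) via R2 from deriv(d,e), deriv(e,a)
round 3: derive deriv(d,c) via R2 from deriv(d,e), deriv(e,c)
round 3: derive deriv(d,d) via R2 from deriv(d,e), deriv(e,d)
round 3: derive deriv(e,e) via R2 from deriv(e,a), deriv(a,e)
round 3: derive deriv(e,i) via R2 from deriv(e,a), deriv(a,i)
round 3: derive deriv(f,a) via R2 from deriv(f,c), deriv(c,a)
round 3: derive deriv(f,f) via R2 from deriv(f,c), deriv(c,f)
round 3: derive deriv(f,j) via R2 from deriv(f,d), deriv(d,j)
round 3: derive deriv(i,c) via R2 from deriv(i,f), deriv(f,c)
round 3: derive deriv(i,e) via R2 from deriv(i,d), deriv(d,e)
round 3: derive deriv(i,i) via R2 from deriv(i,d), deriv(d,i)
round 4: derive deriv(c,j) via R2 from deriv(c,a), deriv(a,j)
round 4: derive deriv(i,a) via R2 from deriv(i,c), deriv(c,a)

yes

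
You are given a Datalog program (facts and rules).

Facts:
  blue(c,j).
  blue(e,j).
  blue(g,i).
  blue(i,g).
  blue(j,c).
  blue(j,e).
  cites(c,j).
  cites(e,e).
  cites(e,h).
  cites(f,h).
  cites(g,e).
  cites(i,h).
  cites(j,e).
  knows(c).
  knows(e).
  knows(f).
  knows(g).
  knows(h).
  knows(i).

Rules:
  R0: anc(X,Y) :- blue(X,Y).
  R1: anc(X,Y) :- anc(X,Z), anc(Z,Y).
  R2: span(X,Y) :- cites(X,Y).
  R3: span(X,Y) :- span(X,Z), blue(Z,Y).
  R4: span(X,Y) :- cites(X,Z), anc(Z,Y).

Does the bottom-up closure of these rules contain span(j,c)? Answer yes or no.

round 1: derive anc(c,j) via R0 from blue(c,j)
round 1: derive anc(e,j) via R0 from blue(e,j)
round 1: derive anc(g,i) via R0 from blue(g,i)
round 1: derive anc(i,g) via R0 from blue(i,g)
round 1: derive anc(j,c) via R0 from blue(j,c)
round 1: derive anc(j,e) via R0 from blue(j,e)
round 1: derive span(c,j) via R2 from cites(c,j)
round 1: derive span(e,e) via R2 from cites(e,e)
round 1: derive span(e,h) via R2 from cites(e,h)
round 1: derive span(f,h) via R2 from cites(f,h)
round 1: derive span(g,e) via R2 from cites(g,e)
round 1: derive span(i,h) via R2 from cites(i,h)
round 1: derive span(j,e) via R2 from cites(j,e)
round 2: derive anc(c,c) via R1 from anc(c,j), anc(j,c)
round 2: derive anc(c,e) via R1 from anc(c,j), anc(j,e)
round 2: derive anc(e,c) via R1 from anc(e,j), anc(j,c)
round 2: derive anc(e,e) via R1 from anc(e,j), anc(j,e)
round 2: derive anc(g,g) via R1 from anc(g,i), anc(i,g)
round 2: derive anc(i,i) via R1 from anc(i,g), anc(g,i)
round 2: derive anc(j,j) via R1 from anc(j,c), anc(c,j)
round 2: derive span(c,c) via R3 from span(c,j), blue(j,c)
round 2: derive span(c,e) via R3 from span(c,j), blue(j,e)
round 2: derive span(e,j) via R3 from span(e,e), blue(e,j)
round 2: derive span(g,j) via R3 from span(g,e), blue(e,j)
round 2: derive span(j,j) via R3 from span(j,e), blue(e,j)
round 3: derive span(e,c) via R3 from span(e,j), blue(j,c)
round 3: derive span(g,c) via R3 from span(g,j), blue(j,c)
round 3: derive span(j,c) via R3 from span(j,j), blue(j,c)

yes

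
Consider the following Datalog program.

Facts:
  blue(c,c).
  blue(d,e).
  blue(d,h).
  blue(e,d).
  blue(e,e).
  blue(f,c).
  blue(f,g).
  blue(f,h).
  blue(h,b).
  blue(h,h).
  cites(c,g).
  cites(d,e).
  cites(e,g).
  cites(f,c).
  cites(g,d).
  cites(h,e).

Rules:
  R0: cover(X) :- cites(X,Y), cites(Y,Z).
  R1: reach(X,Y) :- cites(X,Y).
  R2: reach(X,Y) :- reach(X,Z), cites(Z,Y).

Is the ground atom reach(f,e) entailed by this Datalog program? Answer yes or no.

yes

round 1: derive reach(c,g) via R1 from cites(c,g)
round 1: derive reach(d,e) via R1 from cites(d,e)
round 1: derive reach(e,g) via R1 from cites(e,g)
round 1: derive reach(f,c) via R1 from cites(f,c)
round 1: derive reach(g,d) via R1 from cites(g,d)
round 1: derive reach(h,e) via R1 from cites(h,e)
round 2: derive reach(c,d) via R2 from reach(c,g), cites(g,d)
round 2: derive reach(d,g) via R2 from reach(d,e), cites(e,g)
round 2: derive reach(e,d) via R2 from reach(e,g), cites(g,d)
round 2: derive reach(f,g) via R2 from reach(f,c), cites(c,g)
round 2: derive reach(g,e) via R2 from reach(g,d), cites(d,e)
round 2: derive reach(h,g) via R2 from reach(h,e), cites(e,g)
round 3: derive reach(c,e) via R2 from reach(c,d), cites(d,e)
round 3: derive reach(d,d) via R2 from reach(d,g), cites(g,d)
round 3: derive reach(e,e) via R2 from reach(e,d), cites(d,e)
round 3: derive reach(f,d) via R2 from reach(f,g), cites(g,d)
round 3: derive reach(g,g) via R2 from reach(g,e), cites(e,g)
round 3: derive reach(h,d) via R2 from reach(h,g), cites(g,d)
round 4: derive reach(f,e) via R2 from reach(f,d), cites(d,e)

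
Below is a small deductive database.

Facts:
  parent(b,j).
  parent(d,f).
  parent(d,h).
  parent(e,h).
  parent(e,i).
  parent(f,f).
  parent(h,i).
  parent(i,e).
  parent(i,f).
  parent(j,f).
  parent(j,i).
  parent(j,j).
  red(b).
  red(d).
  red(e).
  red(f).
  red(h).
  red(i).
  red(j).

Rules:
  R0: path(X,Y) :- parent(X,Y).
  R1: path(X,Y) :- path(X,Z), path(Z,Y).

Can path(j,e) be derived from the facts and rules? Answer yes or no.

round 1: derive path(b,j) via R0 from parent(b,j)
round 1: derive path(d,f) via R0 from parent(d,f)
round 1: derive path(d,h) via R0 from parent(d,h)
round 1: derive path(e,h) via R0 from parent(e,h)
round 1: derive path(e,i) via R0 from parent(e,i)
round 1: derive path(f,f) via R0 from parent(f,f)
round 1: derive path(h,i) via R0 from parent(h,i)
round 1: derive path(i,e) via R0 from parent(i,e)
round 1: derive path(i,f) via R0 from parent(i,f)
round 1: derive path(j,f) via R0 from parent(j,f)
round 1: derive path(j,i) via R0 from parent(j,i)
round 1: derive path(j,j) via R0 from parent(j,j)
round 2: derive path(b,f) via R1 from path(b,j), path(j,f)
round 2: derive path(b,i) via R1 from path(b,j), path(j,i)
round 2: derive path(d,i) via R1 from path(d,h), path(h,i)
round 2: derive path(e,e) via R1 from path(e,i), path(i,e)
round 2: derive path(e,f) via R1 from path(e,i), path(i,f)
round 2: derive path(h,e) via R1 from path(h,i), path(i,e)
round 2: derive path(h,f) via R1 from path(h,i), path(i,f)
round 2: derive path(i,h) via R1 from path(i,e), path(e,h)
round 2: derive path(i,i) via R1 from path(i,e), path(e,i)
round 2: derive path(j,e) via R1 from path(j,i), path(i,e)
round 3: derive path(b,e) via R1 from path(b,i), path(i,e)
round 3: derive path(b,h) via R1 from path(b,i), path(i,h)
round 3: derive path(d,e) via R1 from path(d,h), path(h,e)
round 3: derive path(h,h) via R1 from path(h,e), path(e,h)
round 3: derive path(j,h) via R1 from path(j,e), path(e,h)

yes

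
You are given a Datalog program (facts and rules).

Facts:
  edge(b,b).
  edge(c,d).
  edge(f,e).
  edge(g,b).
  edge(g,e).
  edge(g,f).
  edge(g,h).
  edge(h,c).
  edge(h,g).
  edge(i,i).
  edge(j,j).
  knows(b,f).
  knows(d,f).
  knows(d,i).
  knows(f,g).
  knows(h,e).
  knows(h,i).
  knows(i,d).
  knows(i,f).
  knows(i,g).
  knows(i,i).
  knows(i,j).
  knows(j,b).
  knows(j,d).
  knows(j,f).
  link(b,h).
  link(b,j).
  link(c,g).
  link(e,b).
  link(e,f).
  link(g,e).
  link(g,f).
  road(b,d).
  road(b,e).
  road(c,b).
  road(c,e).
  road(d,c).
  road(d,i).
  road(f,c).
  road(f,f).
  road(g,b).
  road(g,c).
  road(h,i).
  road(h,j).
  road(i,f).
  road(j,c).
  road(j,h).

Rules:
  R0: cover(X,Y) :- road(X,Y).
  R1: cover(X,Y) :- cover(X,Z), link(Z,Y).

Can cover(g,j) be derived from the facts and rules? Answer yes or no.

yes

round 1: derive cover(b,d) via R0 from road(b,d)
round 1: derive cover(b,e) via R0 from road(b,e)
round 1: derive cover(c,b) via R0 from road(c,b)
round 1: derive cover(c,e) via R0 from road(c,e)
round 1: derive cover(d,c) via R0 from road(d,c)
round 1: derive cover(d,i) via R0 from road(d,i)
round 1: derive cover(f,c) via R0 from road(f,c)
round 1: derive cover(f,f) via R0 from road(f,f)
round 1: derive cover(g,b) via R0 from road(g,b)
round 1: derive cover(g,c) via R0 from road(g,c)
round 1: derive cover(h,i) via R0 from road(h,i)
round 1: derive cover(h,j) via R0 from road(h,j)
round 1: derive cover(i,f) via R0 from road(i,f)
round 1: derive cover(j,c) via R0 from road(j,c)
round 1: derive cover(j,h) via R0 from road(j,h)
round 2: derive cover(b,b) via R1 from cover(b,e), link(e,b)
round 2: derive cover(b,f) via R1 from cover(b,e), link(e,f)
round 2: derive cover(c,f) via R1 from cover(c,e), link(e,f)
round 2: derive cover(c,h) via R1 from cover(c,b), link(b,h)
round 2: derive cover(c,j) via R1 from cover(c,b), link(b,j)
round 2: derive cover(d,g) via R1 from cover(d,c), link(c,g)
round 2: derive cover(f,g) via R1 from cover(f,c), link(c,g)
round 2: derive cover(g,g) via R1 from cover(g,c), link(c,g)
round 2: derive cover(g,h) via R1 from cover(g,b), link(b,h)
round 2: derive cover(g,j) via R1 from cover(g,b), link(b,j)
round 2: derive cover(j,g) via R1 from cover(j,c), link(c,g)
round 3: derive cover(b,h) via R1 from cover(b,b), link(b,h)
round 3: derive cover(b,j) via R1 from cover(b,b), link(b,j)
round 3: derive cover(d,e) via R1 from cover(d,g), link(g,e)
round 3: derive cover(d,f) via R1 from cover(d,g), link(g,f)
round 3: derive cover(f,e) via R1 from cover(f,g), link(g,e)
round 3: derive cover(g,e) via R1 from cover(g,g), link(g,e)
round 3: derive cover(g,f) via R1 from cover(g,g), link(g,f)
round 3: derive cover(j,e) via R1 from cover(j,g), link(g,e)
round 3: derive cover(j,f) via R1 from cover(j,g), link(g,f)
round 4: derive cover(d,b) via R1 from cover(d,e), link(e,b)
round 4: derive cover(f,b) via R1 from cover(f,e), link(e,b)
round 4: derive cover(j,b) via R1 from cover(j,e), link(e,b)
round 5: derive cover(d,h) via R1 from cover(d,b), link(b,h)
round 5: derive cover(d,j) via R1 from cover(d,b), link(b,j)
round 5: derive cover(f,h) via R1 from cover(f,b), link(b,h)
round 5: derive cover(f,j) via R1 from cover(f,b), link(b,j)
round 5: derive cover(j,j) via R1 from cover(j,b), link(b,j)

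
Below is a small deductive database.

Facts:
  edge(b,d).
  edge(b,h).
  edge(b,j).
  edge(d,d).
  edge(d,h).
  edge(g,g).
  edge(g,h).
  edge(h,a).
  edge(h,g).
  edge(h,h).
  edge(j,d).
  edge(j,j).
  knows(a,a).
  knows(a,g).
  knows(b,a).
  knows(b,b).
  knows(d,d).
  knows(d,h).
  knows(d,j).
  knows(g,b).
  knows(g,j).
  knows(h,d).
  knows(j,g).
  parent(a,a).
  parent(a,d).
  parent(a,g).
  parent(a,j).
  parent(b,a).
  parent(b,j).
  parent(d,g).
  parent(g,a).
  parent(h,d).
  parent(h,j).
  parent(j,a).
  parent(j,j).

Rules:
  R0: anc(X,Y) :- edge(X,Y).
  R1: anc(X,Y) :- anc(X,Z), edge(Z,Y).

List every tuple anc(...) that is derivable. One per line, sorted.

anc(b,a)
anc(b,d)
anc(b,g)
anc(b,h)
anc(b,j)
anc(d,a)
anc(d,d)
anc(d,g)
anc(d,h)
anc(g,a)
anc(g,g)
anc(g,h)
anc(h,a)
anc(h,g)
anc(h,h)
anc(j,a)
anc(j,d)
anc(j,g)
anc(j,h)
anc(j,j)

round 1: derive anc(b,d) via R0 from edge(b,d)
round 1: derive anc(b,h) via R0 from edge(b,h)
round 1: derive anc(b,j) via R0 from edge(b,j)
round 1: derive anc(d,d) via R0 from edge(d,d)
round 1: derive anc(d,h) via R0 from edge(d,h)
round 1: derive anc(g,g) via R0 from edge(g,g)
round 1: derive anc(g,h) via R0 from edge(g,h)
round 1: derive anc(h,a) via R0 from edge(h,a)
round 1: derive anc(h,g) via R0 from edge(h,g)
round 1: derive anc(h,h) via R0 from edge(h,h)
round 1: derive anc(j,d) via R0 from edge(j,d)
round 1: derive anc(j,j) via R0 from edge(j,j)
round 2: derive anc(b,a) via R1 from anc(b,h), edge(h,a)
round 2: derive anc(b,g) via R1 from anc(b,h), edge(h,g)
round 2: derive anc(d,a) via R1 from anc(d,h), edge(h,a)
round 2: derive anc(d,g) via R1 from anc(d,h), edge(h,g)
round 2: derive anc(g,a) via R1 from anc(g,h), edge(h,a)
round 2: derive anc(j,h) via R1 from anc(j,d), edge(d,h)
round 3: derive anc(j,a) via R1 from anc(j,h), edge(h,a)
round 3: derive anc(j,g) via R1 from anc(j,h), edge(h,g)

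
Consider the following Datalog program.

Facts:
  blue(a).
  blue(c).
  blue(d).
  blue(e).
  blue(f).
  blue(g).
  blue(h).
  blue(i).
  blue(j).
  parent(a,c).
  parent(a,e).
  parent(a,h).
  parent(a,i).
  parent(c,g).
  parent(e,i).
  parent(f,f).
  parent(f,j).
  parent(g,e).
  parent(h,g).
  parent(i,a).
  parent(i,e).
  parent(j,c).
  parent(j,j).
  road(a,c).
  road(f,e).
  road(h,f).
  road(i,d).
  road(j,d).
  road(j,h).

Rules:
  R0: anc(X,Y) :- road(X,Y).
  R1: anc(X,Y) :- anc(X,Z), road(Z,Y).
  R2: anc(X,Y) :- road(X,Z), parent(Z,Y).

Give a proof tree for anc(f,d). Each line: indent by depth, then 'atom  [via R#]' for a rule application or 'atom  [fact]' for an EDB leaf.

anc(f,d)  [via R1]
  anc(f,i)  [via R2]
    road(f,e)  [fact]
    parent(e,i)  [fact]
  road(i,d)  [fact]

round 1: derive anc(a,c) via R0 from road(a,c)
round 1: derive anc(f,e) via R0 from road(f,e)
round 1: derive anc(h,f) via R0 from road(h,f)
round 1: derive anc(i,d) via R0 from road(i,d)
round 1: derive anc(j,d) via R0 from road(j,d)
round 1: derive anc(j,h) via R0 from road(j,h)
round 1: derive anc(a,g) via R2 from road(a,c), parent(c,g)
round 1: derive anc(f,i) via R2 from road(f,e), parent(e,i)
round 1: derive anc(h,j) via R2 from road(h,f), parent(f,j)
round 1: derive anc(j,g) via R2 from road(j,h), parent(h,g)
round 2: derive anc(f,d) via R1 from anc(f,i), road(i,d)
round 2: derive anc(h,d) via R1 from anc(h,j), road(j,d)
round 2: derive anc(h,e) via R1 from anc(h,f), road(f,e)
round 2: derive anc(h,h) via R1 from anc(h,j), road(j,h)
round 2: derive anc(j,f) via R1 from anc(j,h), road(h,f)
round 3: derive anc(j,e) via R1 from anc(j,f), road(f,e)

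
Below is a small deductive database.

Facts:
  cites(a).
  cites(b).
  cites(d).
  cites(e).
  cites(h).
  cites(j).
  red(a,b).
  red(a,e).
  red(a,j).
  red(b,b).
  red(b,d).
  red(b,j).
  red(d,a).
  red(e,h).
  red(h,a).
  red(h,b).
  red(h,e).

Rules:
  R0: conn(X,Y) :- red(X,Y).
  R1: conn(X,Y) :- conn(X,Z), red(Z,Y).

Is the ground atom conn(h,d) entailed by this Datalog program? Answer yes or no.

yes

round 1: derive conn(a,b) via R0 from red(a,b)
round 1: derive conn(a,e) via R0 from red(a,e)
round 1: derive conn(a,j) via R0 from red(a,j)
round 1: derive conn(b,b) via R0 from red(b,b)
round 1: derive conn(b,d) via R0 from red(b,d)
round 1: derive conn(b,j) via R0 from red(b,j)
round 1: derive conn(d,a) via R0 from red(d,a)
round 1: derive conn(e,h) via R0 from red(e,h)
round 1: derive conn(h,a) via R0 from red(h,a)
round 1: derive conn(h,b) via R0 from red(h,b)
round 1: derive conn(h,e) via R0 from red(h,e)
round 2: derive conn(a,d) via R1 from conn(a,b), red(b,d)
round 2: derive conn(a,h) via R1 from conn(a,e), red(e,h)
round 2: derive conn(b,a) via R1 from conn(b,d), red(d,a)
round 2: derive conn(d,b) via R1 from conn(d,a), red(a,b)
round 2: derive conn(d,e) via R1 from conn(d,a), red(a,e)
round 2: derive conn(d,j) via R1 from conn(d,a), red(a,j)
round 2: derive conn(e,a) via R1 from conn(e,h), red(h,a)
round 2: derive conn(e,b) via R1 from conn(e,h), red(h,b)
round 2: derive conn(e,e) via R1 from conn(e,h), red(h,e)
round 2: derive conn(h,d) via R1 from conn(h,b), red(b,d)
round 2: derive conn(h,h) via R1 from conn(h,e), red(e,h)
round 2: derive conn(h,j) via R1 from conn(h,a), red(a,j)
round 3: derive conn(a,a) via R1 from conn(a,d), red(d,a)
round 3: derive conn(b,e) via R1 from conn(b,a), red(a,e)
round 3: derive conn(d,d) via R1 from conn(d,b), red(b,d)
round 3: derive conn(d,h) via R1 from conn(d,e), red(e,h)
round 3: derive conn(e,d) via R1 from conn(e,b), red(b,d)
round 3: derive conn(e,j) via R1 from conn(e,a), red(a,j)
round 4: derive conn(b,h) via R1 from conn(b,e), red(e,h)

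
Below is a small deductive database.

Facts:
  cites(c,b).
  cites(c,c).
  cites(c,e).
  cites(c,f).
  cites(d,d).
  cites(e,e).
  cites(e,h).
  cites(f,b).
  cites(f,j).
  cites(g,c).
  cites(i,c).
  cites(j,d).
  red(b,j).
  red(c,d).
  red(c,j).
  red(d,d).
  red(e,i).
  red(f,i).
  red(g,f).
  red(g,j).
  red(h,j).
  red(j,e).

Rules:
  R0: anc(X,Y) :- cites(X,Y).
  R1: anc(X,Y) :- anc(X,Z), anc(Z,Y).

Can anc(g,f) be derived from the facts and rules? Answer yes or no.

round 1: derive anc(c,b) via R0 from cites(c,b)
round 1: derive anc(c,c) via R0 from cites(c,c)
round 1: derive anc(c,e) via R0 from cites(c,e)
round 1: derive anc(c,f) via R0 from cites(c,f)
round 1: derive anc(d,d) via R0 from cites(d,d)
round 1: derive anc(e,e) via R0 from cites(e,e)
round 1: derive anc(e,h) via R0 from cites(e,h)
round 1: derive anc(f,b) via R0 from cites(f,b)
round 1: derive anc(f,j) via R0 from cites(f,j)
round 1: derive anc(g,c) via R0 from cites(g,c)
round 1: derive anc(i,c) via R0 from cites(i,c)
round 1: derive anc(j,d) via R0 from cites(j,d)
round 2: derive anc(c,h) via R1 from anc(c,e), anc(e,h)
round 2: derive anc(c,j) via R1 from anc(c,f), anc(f,j)
round 2: derive anc(f,d) via R1 from anc(f,j), anc(j,d)
round 2: derive anc(g,b) via R1 from anc(g,c), anc(c,b)
round 2: derive anc(g,e) via R1 from anc(g,c), anc(c,e)
round 2: derive anc(g,f) via R1 from anc(g,c), anc(c,f)
round 2: derive anc(i,b) via R1 from anc(i,c), anc(c,b)
round 2: derive anc(i,e) via R1 from anc(i,c), anc(c,e)
round 2: derive anc(i,f) via R1 from anc(i,c), anc(c,f)
round 3: derive anc(c,d) via R1 from anc(c,f), anc(f,d)
round 3: derive anc(g,d) via R1 from anc(g,f), anc(f,d)
round 3: derive anc(g,h) via R1 from anc(g,c), anc(c,h)
round 3: derive anc(g,j) via R1 from anc(g,c), anc(c,j)
round 3: derive anc(i,d) via R1 from anc(i,f), anc(f,d)
round 3: derive anc(i,h) via R1 from anc(i,c), anc(c,h)
round 3: derive anc(i,j) via R1 from anc(i,c), anc(c,j)

yes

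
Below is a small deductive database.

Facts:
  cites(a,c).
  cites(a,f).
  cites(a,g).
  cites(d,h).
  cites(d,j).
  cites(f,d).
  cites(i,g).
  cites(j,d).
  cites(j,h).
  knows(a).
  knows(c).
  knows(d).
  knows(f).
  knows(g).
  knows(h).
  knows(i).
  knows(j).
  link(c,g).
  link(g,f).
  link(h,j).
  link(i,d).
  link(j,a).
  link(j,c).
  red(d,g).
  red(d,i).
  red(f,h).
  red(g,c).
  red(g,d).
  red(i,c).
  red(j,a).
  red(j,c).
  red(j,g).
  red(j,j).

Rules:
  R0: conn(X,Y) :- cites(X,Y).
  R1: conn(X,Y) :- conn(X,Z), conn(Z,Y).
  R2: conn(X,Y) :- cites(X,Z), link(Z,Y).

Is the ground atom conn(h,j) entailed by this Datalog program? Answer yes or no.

no

round 1: derive conn(a,c) via R0 from cites(a,c)
round 1: derive conn(a,f) via R0 from cites(a,f)
round 1: derive conn(a,g) via R0 from cites(a,g)
round 1: derive conn(d,h) via R0 from cites(d,h)
round 1: derive conn(d,j) via R0 from cites(d,j)
round 1: derive conn(f,d) via R0 from cites(f,d)
round 1: derive conn(i,g) via R0 from cites(i,g)
round 1: derive conn(j,d) via R0 from cites(j,d)
round 1: derive conn(j,h) via R0 from cites(j,h)
round 1: derive conn(d,a) via R2 from cites(d,j), link(j,a)
round 1: derive conn(d,c) via R2 from cites(d,j), link(j,c)
round 1: derive conn(i,f) via R2 from cites(i,g), link(g,f)
round 1: derive conn(j,j) via R2 from cites(j,h), link(h,j)
round 2: derive conn(a,d) via R1 from conn(a,f), conn(f,d)
round 2: derive conn(d,d) via R1 from conn(d,j), conn(j,d)
round 2: derive conn(d,f) via R1 from conn(d,a), conn(a,f)
round 2: derive conn(d,g) via R1 from conn(d,a), conn(a,g)
round 2: derive conn(f,a) via R1 from conn(f,d), conn(d,a)
round 2: derive conn(f,c) via R1 from conn(f,d), conn(d,c)
round 2: derive conn(f,h) via R1 from conn(f,d), conn(d,h)
round 2: derive conn(f,j) via R1 from conn(f,d), conn(d,j)
round 2: derive conn(i,d) via R1 from conn(i,f), conn(f,d)
round 2: derive conn(j,a) via R1 from conn(j,d), conn(d,a)
round 2: derive conn(j,c) via R1 from conn(j,d), conn(d,c)
round 3: derive conn(a,a) via R1 from conn(a,d), conn(d,a)
round 3: derive conn(a,h) via R1 from conn(a,d), conn(d,h)
round 3: derive conn(a,j) via R1 from conn(a,d), conn(d,j)
round 3: derive conn(f,f) via R1 from conn(f,a), conn(a,f)
round 3: derive conn(f,g) via R1 from conn(f,a), conn(a,g)
round 3: derive conn(i,a) via R1 from conn(i,d), conn(d,a)
round 3: derive conn(i,c) via R1 from conn(i,d), conn(d,c)
round 3: derive conn(i,h) via R1 from conn(i,d), conn(d,h)
round 3: derive conn(i,j) via R1 from conn(i,d), conn(d,j)
round 3: derive conn(j,f) via R1 from conn(j,a), conn(a,f)
round 3: derive conn(j,g) via R1 from conn(j,a), conn(a,g)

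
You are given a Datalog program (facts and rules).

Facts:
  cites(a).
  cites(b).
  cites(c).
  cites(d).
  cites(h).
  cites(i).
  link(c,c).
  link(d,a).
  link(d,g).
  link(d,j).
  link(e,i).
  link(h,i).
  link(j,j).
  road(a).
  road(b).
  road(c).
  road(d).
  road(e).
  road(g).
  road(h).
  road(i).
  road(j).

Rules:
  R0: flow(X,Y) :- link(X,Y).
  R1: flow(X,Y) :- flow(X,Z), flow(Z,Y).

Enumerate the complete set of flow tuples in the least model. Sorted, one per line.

flow(c,c)
flow(d,a)
flow(d,g)
flow(d,j)
flow(e,i)
flow(h,i)
flow(j,j)

round 1: derive flow(c,c) via R0 from link(c,c)
round 1: derive flow(d,a) via R0 from link(d,a)
round 1: derive flow(d,g) via R0 from link(d,g)
round 1: derive flow(d,j) via R0 from link(d,j)
round 1: derive flow(e,i) via R0 from link(e,i)
round 1: derive flow(h,i) via R0 from link(h,i)
round 1: derive flow(j,j) via R0 from link(j,j)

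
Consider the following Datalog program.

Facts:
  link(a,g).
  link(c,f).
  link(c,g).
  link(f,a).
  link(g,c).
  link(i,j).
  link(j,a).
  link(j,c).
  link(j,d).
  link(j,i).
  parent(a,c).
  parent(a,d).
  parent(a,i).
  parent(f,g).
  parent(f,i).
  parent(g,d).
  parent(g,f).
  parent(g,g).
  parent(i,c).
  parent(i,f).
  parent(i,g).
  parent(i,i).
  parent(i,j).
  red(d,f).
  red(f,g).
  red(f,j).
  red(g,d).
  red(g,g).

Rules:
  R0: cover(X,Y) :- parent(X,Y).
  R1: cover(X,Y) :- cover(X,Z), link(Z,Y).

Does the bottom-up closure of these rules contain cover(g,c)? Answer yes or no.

yes

round 1: derive cover(a,c) via R0 from parent(a,c)
round 1: derive cover(a,d) via R0 from parent(a,d)
round 1: derive cover(a,i) via R0 from parent(a,i)
round 1: derive cover(f,g) via R0 from parent(f,g)
round 1: derive cover(f,i) via R0 from parent(f,i)
round 1: derive cover(g,d) via R0 from parent(g,d)
round 1: derive cover(g,f) via R0 from parent(g,f)
round 1: derive cover(g,g) via R0 from parent(g,g)
round 1: derive cover(i,c) via R0 from parent(i,c)
round 1: derive cover(i,f) via R0 from parent(i,f)
round 1: derive cover(i,g) via R0 from parent(i,g)
round 1: derive cover(i,i) via R0 from parent(i,i)
round 1: derive cover(i,j) via R0 from parent(i,j)
round 2: derive cover(a,f) via R1 from cover(a,c), link(c,f)
round 2: derive cover(a,g) via R1 from cover(a,c), link(c,g)
round 2: derive cover(a,j) via R1 from cover(a,i), link(i,j)
round 2: derive cover(f,c) via R1 from cover(f,g), link(g,c)
round 2: derive cover(f,j) via R1 from cover(f,i), link(i,j)
round 2: derive cover(g,a) via R1 from cover(g,f), link(f,a)
round 2: derive cover(g,c) via R1 from cover(g,g), link(g,c)
round 2: derive cover(i,a) via R1 from cover(i,f), link(f,a)
round 2: derive cover(i,d) via R1 from cover(i,j), link(j,d)
round 3: derive cover(a,a) via R1 from cover(a,f), link(f,a)
round 3: derive cover(f,a) via R1 from cover(f,j), link(j,a)
round 3: derive cover(f,d) via R1 from cover(f,j), link(j,d)
round 3: derive cover(f,f) via R1 from cover(f,c), link(c,f)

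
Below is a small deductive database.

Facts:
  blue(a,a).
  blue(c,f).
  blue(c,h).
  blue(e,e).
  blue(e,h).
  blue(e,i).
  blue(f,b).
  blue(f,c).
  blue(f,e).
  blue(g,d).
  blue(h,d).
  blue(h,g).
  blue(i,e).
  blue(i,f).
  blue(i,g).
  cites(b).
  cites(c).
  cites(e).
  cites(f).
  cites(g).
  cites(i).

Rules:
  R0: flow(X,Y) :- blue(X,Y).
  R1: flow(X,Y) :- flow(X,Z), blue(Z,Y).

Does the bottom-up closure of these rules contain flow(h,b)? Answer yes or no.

no

round 1: derive flow(a,a) via R0 from blue(a,a)
round 1: derive flow(c,f) via R0 from blue(c,f)
round 1: derive flow(c,h) via R0 from blue(c,h)
round 1: derive flow(e,e) via R0 from blue(e,e)
round 1: derive flow(e,h) via R0 from blue(e,h)
round 1: derive flow(e,i) via R0 from blue(e,i)
round 1: derive flow(f,b) via R0 from blue(f,b)
round 1: derive flow(f,c) via R0 from blue(f,c)
round 1: derive flow(f,e) via R0 from blue(f,e)
round 1: derive flow(g,d) via R0 from blue(g,d)
round 1: derive flow(h,d) via R0 from blue(h,d)
round 1: derive flow(h,g) via R0 from blue(h,g)
round 1: derive flow(i,e) via R0 from blue(i,e)
round 1: derive flow(i,f) via R0 from blue(i,f)
round 1: derive flow(i,g) via R0 from blue(i,g)
round 2: derive flow(c,b) via R1 from flow(c,f), blue(f,b)
round 2: derive flow(c,c) via R1 from flow(c,f), blue(f,c)
round 2: derive flow(c,d) via R1 from flow(c,h), blue(h,d)
round 2: derive flow(c,e) via R1 from flow(c,f), blue(f,e)
round 2: derive flow(c,g) via R1 from flow(c,h), blue(h,g)
round 2: derive flow(e,d) via R1 from flow(e,h), blue(h,d)
round 2: derive flow(e,f) via R1 from flow(e,i), blue(i,f)
round 2: derive flow(e,g) via R1 from flow(e,h), blue(h,g)
round 2: derive flow(f,f) via R1 from flow(f,c), blue(c,f)
round 2: derive flow(f,h) via R1 from flow(f,c), blue(c,h)
round 2: derive flow(f,i) via R1 from flow(f,e), blue(e,i)
round 2: derive flow(i,b) via R1 from flow(i,f), blue(f,b)
round 2: derive flow(i,c) via R1 from flow(i,f), blue(f,c)
round 2: derive flow(i,d) via R1 from flow(i,g), blue(g,d)
round 2: derive flow(i,h) via R1 from flow(i,e), blue(e,h)
round 2: derive flow(i,i) via R1 from flow(i,e), blue(e,i)
round 3: derive flow(c,i) via R1 from flow(c,e), blue(e,i)
round 3: derive flow(e,b) via R1 from flow(e,f), blue(f,b)
round 3: derive flow(e,c) via R1 from flow(e,f), blue(f,c)
round 3: derive flow(f,d) via R1 from flow(f,h), blue(h,d)
round 3: derive flow(f,g) via R1 from flow(f,h), blue(h,g)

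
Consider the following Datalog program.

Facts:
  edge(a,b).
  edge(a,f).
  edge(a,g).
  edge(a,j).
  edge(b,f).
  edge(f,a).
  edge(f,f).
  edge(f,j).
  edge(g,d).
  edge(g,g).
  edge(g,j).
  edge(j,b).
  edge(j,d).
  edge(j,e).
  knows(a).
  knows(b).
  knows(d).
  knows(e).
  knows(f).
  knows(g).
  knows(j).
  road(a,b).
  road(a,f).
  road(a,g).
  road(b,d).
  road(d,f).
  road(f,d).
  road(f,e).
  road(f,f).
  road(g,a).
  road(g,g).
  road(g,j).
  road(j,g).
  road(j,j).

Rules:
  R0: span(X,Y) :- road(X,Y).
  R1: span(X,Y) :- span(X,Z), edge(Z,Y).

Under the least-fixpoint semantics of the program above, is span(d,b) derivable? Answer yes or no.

yes

round 1: derive span(a,b) via R0 from road(a,b)
round 1: derive span(a,f) via R0 from road(a,f)
round 1: derive span(a,g) via R0 from road(a,g)
round 1: derive span(b,d) via R0 from road(b,d)
round 1: derive span(d,f) via R0 from road(d,f)
round 1: derive span(f,d) via R0 from road(f,d)
round 1: derive span(f,e) via R0 from road(f,e)
round 1: derive span(f,f) via R0 from road(f,f)
round 1: derive span(g,a) via R0 from road(g,a)
round 1: derive span(g,g) via R0 from road(g,g)
round 1: derive span(g,j) via R0 from road(g,j)
round 1: derive span(j,g) via R0 from road(j,g)
round 1: derive span(j,j) via R0 from road(j,j)
round 2: derive span(a,a) via R1 from span(a,f), edge(f,a)
round 2: derive span(a,d) via R1 from span(a,g), edge(g,d)
round 2: derive span(a,j) via R1 from span(a,f), edge(f,j)
round 2: derive span(d,a) via R1 from span(d,f), edge(f,a)
round 2: derive span(d,j) via R1 from span(d,f), edge(f,j)
round 2: derive span(f,a) via R1 from span(f,f), edge(f,a)
round 2: derive span(f,j) via R1 from span(f,f), edge(f,j)
round 2: derive span(g,b) via R1 from span(g,a), edge(a,b)
round 2: derive span(g,d) via R1 from span(g,g), edge(g,d)
round 2: derive span(g,e) via R1 from span(g,j), edge(j,e)
round 2: derive span(g,f) via R1 from span(g,a), edge(a,f)
round 2: derive span(j,b) via R1 from span(j,j), edge(j,b)
round 2: derive span(j,d) via R1 from span(j,g), edge(g,d)
round 2: derive span(j,e) via R1 from span(j,j), edge(j,e)
round 3: derive span(a,e) via R1 from span(a,j), edge(j,e)
round 3: derive span(d,b) via R1 from span(d,a), edge(a,b)
round 3: derive span(d,d) via R1 from span(d,j), edge(j,d)
round 3: derive span(d,e) via R1 from span(d,j), edge(j,e)
round 3: derive span(d,g) via R1 from span(d,a), edge(a,g)
round 3: derive span(f,b) via R1 from span(f,a), edge(a,b)
round 3: derive span(f,g) via R1 from span(f,a), edge(a,g)
round 3: derive span(j,f) via R1 from span(j,b), edge(b,f)
round 4: derive span(j,a) via R1 from span(j,f), edge(f,a)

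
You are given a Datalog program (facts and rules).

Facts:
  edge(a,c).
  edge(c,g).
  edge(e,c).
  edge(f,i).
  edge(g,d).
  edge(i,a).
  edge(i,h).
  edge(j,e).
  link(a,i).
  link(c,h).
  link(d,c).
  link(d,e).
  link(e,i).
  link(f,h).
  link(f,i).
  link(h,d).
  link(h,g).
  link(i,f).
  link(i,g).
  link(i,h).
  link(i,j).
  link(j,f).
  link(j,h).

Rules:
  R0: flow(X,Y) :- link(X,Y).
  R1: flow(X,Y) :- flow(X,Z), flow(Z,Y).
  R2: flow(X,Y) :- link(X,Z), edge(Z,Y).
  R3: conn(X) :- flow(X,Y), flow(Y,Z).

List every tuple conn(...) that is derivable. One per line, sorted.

round 1: derive flow(a,i) via R0 from link(a,i)
round 1: derive flow(c,h) via R0 from link(c,h)
round 1: derive flow(d,c) via R0 from link(d,c)
round 1: derive flow(d,e) via R0 from link(d,e)
round 1: derive flow(e,i) via R0 from link(e,i)
round 1: derive flow(f,h) via R0 from link(f,h)
round 1: derive flow(f,i) via R0 from link(f,i)
round 1: derive flow(h,d) via R0 from link(h,d)
round 1: derive flow(h,g) via R0 from link(h,g)
round 1: derive flow(i,f) via R0 from link(i,f)
round 1: derive flow(i,g) via R0 from link(i,g)
round 1: derive flow(i,h) via R0 from link(i,h)
round 1: derive flow(i,j) via R0 from link(i,j)
round 1: derive flow(j,f) via R0 from link(j,f)
round 1: derive flow(j,h) via R0 from link(j,h)
round 1: derive flow(a,a) via R2 from link(a,i), edge(i,a)
round 1: derive flow(a,h) via R2 from link(a,i), edge(i,h)
round 1: derive flow(d,g) via R2 from link(d,c), edge(c,g)
round 1: derive flow(e,a) via R2 from link(e,i), edge(i,a)
round 1: derive flow(e,h) via R2 from link(e,i), edge(i,h)
round 1: derive flow(f,a) via R2 from link(f,i), edge(i,a)
round 1: derive flow(i,d) via R2 from link(i,g), edge(g,d)
round 1: derive flow(i,e) via R2 from link(i,j), edge(j,e)
round 1: derive flow(i,i) via R2 from link(i,f), edge(f,i)
round 1: derive flow(j,i) via R2 from link(j,f), edge(f,i)
round 2: derive flow(a,d) via R1 from flow(a,h), flow(h,d)
round 2: derive flow(a,e) via R1 from flow(a,i), flow(i,e)
round 2: derive flow(a,f) via R1 from flow(a,i), flow(i,f)
round 2: derive flow(a,g) via R1 from flow(a,h), flow(h,g)
round 2: derive flow(a,j) via R1 from flow(a,i), flow(i,j)
round 2: derive flow(c,d) via R1 from flow(c,h), flow(h,d)
round 2: derive flow(c,g) via R1 from flow(c,h), flow(h,g)
round 2: derive flow(d,a) via R1 from flow(d,e), flow(e,a)
round 2: derive flow(d,h) via R1 from flow(d,c), flow(c,h)
round 2: derive flow(d,i) via R1 from flow(d,e), flow(e,i)
round 2: derive flow(e,d) via R1 from flow(e,h), flow(h,d)
round 2: derive flow(e,e) via R1 from flow(e,i), flow(i,e)
round 2: derive flow(e,f) via R1 from flow(e,i), flow(i,f)
round 2: derive flow(e,g) via R1 from flow(e,h), flow(h,g)
round 2: derive flow(e,j) via R1 from flow(e,i), flow(i,j)
round 2: derive flow(f,d) via R1 from flow(f,h), flow(h,d)
round 2: derive flow(f,e) via R1 from flow(f,i), flow(i,e)
round 2: derive flow(f,f) via R1 from flow(f,i), flow(i,f)
round 2: derive flow(f,g) via R1 from flow(f,h), flow(h,g)
round 2: derive flow(f,j) via R1 from flow(f,i), flow(i,j)
round 2: derive flow(h,c) via R1 from flow(h,d), flow(d,c)
round 2: derive flow(h,e) via R1 from flow(h,d), flow(d,e)
round 2: derive flow(i,a) via R1 from flow(i,e), flow(e,a)
round 2: derive flow(i,c) via R1 from flow(i,d), flow(d,c)
round 2: derive flow(j,a) via R1 from flow(j,f), flow(f,a)
round 2: derive flow(j,d) via R1 from flow(j,h), flow(h,d)
round 2: derive flow(j,e) via R1 from flow(j,i), flow(i,e)
round 2: derive flow(j,g) via R1 from flow(j,h), flow(h,g)
round 2: derive flow(j,j) via R1 from flow(j,i), flow(i,j)
round 2: derive conn(a) via R3 from flow(a,a), flow(a,a)
round 2: derive conn(c) via R3 from flow(c,h), flow(h,d)
round 2: derive conn(d) via R3 from flow(d,c), flow(c,h)
round 2: derive conn(e) via R3 from flow(e,a), flow(a,a)
round 2: derive conn(f) via R3 from flow(f,a), flow(a,a)
round 2: derive conn(h) via R3 from flow(h,d), flow(d,c)
round 2: derive conn(i) via R3 from flow(i,d), flow(d,c)
round 2: derive conn(j) via R3 from flow(j,f), flow(f,a)
round 3: derive flow(a,c) via R1 from flow(a,d), flow(d,c)
round 3: derive flow(c,a) via R1 from flow(c,d), flow(d,a)
round 3: derive flow(c,c) via R1 from flow(c,d), flow(d,c)
round 3: derive flow(c,e) via R1 from flow(c,d), flow(d,e)
round 3: derive flow(c,i) via R1 from flow(c,d), flow(d,i)
round 3: derive flow(d,d) via R1 from flow(d,a), flow(a,d)
round 3: derive flow(d,f) via R1 from flow(d,a), flow(a,f)
round 3: derive flow(d,j) via R1 from flow(d,a), flow(a,j)
round 3: derive flow(e,c) via R1 from flow(e,d), flow(d,c)
round 3: derive flow(f,c) via R1 from flow(f,d), flow(d,c)
round 3: derive flow(h,a) via R1 from flow(h,d), flow(d,a)
round 3: derive flow(h,f) via R1 from flow(h,e), flow(e,f)
round 3: derive flow(h,h) via R1 from flow(h,c), flow(c,h)
round 3: derive flow(h,i) via R1 from flow(h,d), flow(d,i)
round 3: derive flow(h,j) via R1 from flow(h,e), flow(e,j)
round 3: derive flow(j,c) via R1 from flow(j,d), flow(d,c)
round 4: derive flow(c,f) via R1 from flow(c,a), flow(a,f)
round 4: derive flow(c,j) via R1 from flow(c,a), flow(a,j)

conn(a)
conn(c)
conn(d)
conn(e)
conn(f)
conn(h)
conn(i)
conn(j)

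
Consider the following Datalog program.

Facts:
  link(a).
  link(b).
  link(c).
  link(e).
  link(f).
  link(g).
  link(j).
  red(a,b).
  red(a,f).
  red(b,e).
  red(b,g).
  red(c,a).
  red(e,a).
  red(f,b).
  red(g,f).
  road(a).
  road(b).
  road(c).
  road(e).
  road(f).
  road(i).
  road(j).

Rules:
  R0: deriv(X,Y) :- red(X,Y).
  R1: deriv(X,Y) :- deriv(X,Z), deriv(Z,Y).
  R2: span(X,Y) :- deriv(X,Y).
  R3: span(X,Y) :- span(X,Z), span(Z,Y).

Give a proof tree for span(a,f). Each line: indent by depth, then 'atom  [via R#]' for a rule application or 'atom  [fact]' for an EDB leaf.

round 1: derive deriv(a,b) via R0 from red(a,b)
round 1: derive deriv(a,f) via R0 from red(a,f)
round 1: derive deriv(b,e) via R0 from red(b,e)
round 1: derive deriv(b,g) via R0 from red(b,g)
round 1: derive deriv(c,a) via R0 from red(c,a)
round 1: derive deriv(e,a) via R0 from red(e,a)
round 1: derive deriv(f,b) via R0 from red(f,b)
round 1: derive deriv(g,f) via R0 from red(g,f)
round 2: derive deriv(a,e) via R1 from deriv(a,b), deriv(b,e)
round 2: derive deriv(a,g) via R1 from deriv(a,b), deriv(b,g)
round 2: derive deriv(b,a) via R1 from deriv(b,e), deriv(e,a)
round 2: derive deriv(b,f) via R1 from deriv(b,g), deriv(g,f)
round 2: derive deriv(c,b) via R1 from deriv(c,a), deriv(a,b)
round 2: derive deriv(c,f) via R1 from deriv(c,a), deriv(a,f)
round 2: derive deriv(e,b) via R1 from deriv(e,a), deriv(a,b)
round 2: derive deriv(e,f) via R1 from deriv(e,a), deriv(a,f)
round 2: derive deriv(f,e) via R1 from deriv(f,b), deriv(b,e)
round 2: derive deriv(f,g) via R1 from deriv(f,b), deriv(b,g)
round 2: derive deriv(g,b) via R1 from deriv(g,f), deriv(f,b)
round 2: derive span(a,b) via R2 from deriv(a,b)
round 2: derive span(a,f) via R2 from deriv(a,f)
round 2: derive span(b,e) via R2 from deriv(b,e)
round 2: derive span(b,g) via R2 from deriv(b,g)
round 2: derive span(c,a) via R2 from deriv(c,a)
round 2: derive span(e,a) via R2 from deriv(e,a)
round 2: derive span(f,b) via R2 from deriv(f,b)
round 2: derive span(g,f) via R2 from deriv(g,f)
round 3: derive deriv(a,a) via R1 from deriv(a,b), deriv(b,a)
round 3: derive deriv(b,b) via R1 from deriv(b,a), deriv(a,b)
round 3: derive deriv(c,e) via R1 from deriv(c,a), deriv(a,e)
round 3: derive deriv(c,g) via R1 from deriv(c,a), deriv(a,g)
round 3: derive deriv(e,e) via R1 from deriv(e,a), deriv(a,e)
round 3: derive deriv(e,g) via R1 from deriv(e,a), deriv(a,g)
round 3: derive deriv(f,a) via R1 from deriv(f,b), deriv(b,a)
round 3: derive deriv(f,f) via R1 from deriv(f,b), deriv(b,f)
round 3: derive deriv(g,a) via R1 from deriv(g,b), deriv(b,a)
round 3: derive deriv(g,e) via R1 from deriv(g,b), deriv(b,e)
round 3: derive deriv(g,g) via R1 from deriv(g,b), deriv(b,g)
round 3: derive span(a,e) via R2 from deriv(a,e)
round 3: derive span(a,g) via R2 from deriv(a,g)
round 3: derive span(b,a) via R2 from deriv(b,a)
round 3: derive span(b,f) via R2 from deriv(b,f)
round 3: derive span(c,b) via R2 from deriv(c,b)
round 3: derive span(c,f) via R2 from deriv(c,f)
round 3: derive span(e,b) via R2 from deriv(e,b)
round 3: derive span(e,f) via R2 from deriv(e,f)
round 3: derive span(f,e) via R2 from deriv(f,e)
round 3: derive span(f,g) via R2 from deriv(f,g)
round 3: derive span(g,b) via R2 from deriv(g,b)
round 4: derive span(a,a) via R2 from deriv(a,a)
round 4: derive span(b,b) via R2 from deriv(b,b)
round 4: derive span(c,e) via R2 from deriv(c,e)
round 4: derive span(c,g) via R2 from deriv(c,g)
round 4: derive span(e,e) via R2 from deriv(e,e)
round 4: derive span(e,g) via R2 from deriv(e,g)
round 4: derive span(f,a) via R2 from deriv(f,a)
round 4: derive span(f,f) via R2 from deriv(f,f)
round 4: derive span(g,a) via R2 from deriv(g,a)
round 4: derive span(g,e) via R2 from deriv(g,e)
round 4: derive span(g,g) via R2 from deriv(g,g)

span(a,f)  [via R2]
  deriv(a,f)  [via R0]
    red(a,f)  [fact]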